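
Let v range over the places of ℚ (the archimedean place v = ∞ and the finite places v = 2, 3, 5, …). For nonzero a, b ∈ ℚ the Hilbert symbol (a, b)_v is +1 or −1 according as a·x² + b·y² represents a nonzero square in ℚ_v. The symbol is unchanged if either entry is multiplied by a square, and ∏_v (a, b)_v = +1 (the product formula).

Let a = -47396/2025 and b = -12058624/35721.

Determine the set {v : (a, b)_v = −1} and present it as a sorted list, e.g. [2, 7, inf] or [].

[23, inf]

Mod squares: a ≡ -41, b ≡ -46. Check v ∈ {∞, 2, 3, 5, 7, 17, 23, 41}.
v=41: a=41^1·(≡20), b=41^0·(≡5) mod 41; (20|41)=+1, (5|41)=+1; (−1)^{1·0·20}·(+1)^0·(+1)^1 = +1.
v=5: a=5^-2·(≡4), b=5^0·(≡1) mod 5; (4|5)=+1, (1|5)=+1; (−1)^{-2·0·2}·(+1)^0·(+1)^-2 = +1.
v=3: a=3^-4·(≡1), b=3^-6·(≡2) mod 3; (1|3)=+1, (2|3)=-1; (−1)^{-4·-6·1}·(+1)^-6·(-1)^-4 = +1.
v=2: v_2(a)=2, v_2(b)=19; units ≡ 7, 1 (mod 8); ε·ε+αω+βω = 1·0+2·0+19·0 ≡ 0  ⇒  (a,b)_2 = +1.
v=23: a=23^0·(≡7), b=23^1·(≡10) mod 23; (7|23)=-1, (10|23)=-1; (−1)^{0·1·11}·(-1)^1·(-1)^0 = -1.
v=17: a=17^2·(≡3), b=17^0·(≡5) mod 17; (3|17)=-1, (5|17)=-1; (−1)^{2·0·8}·(-1)^0·(-1)^2 = +1.
v=7: a=7^0·(≡4), b=7^-2·(≡3) mod 7; (4|7)=+1, (3|7)=-1; (−1)^{0·-2·3}·(+1)^-2·(-1)^0 = +1.
v=∞: -41 < 0 and -46 < 0  ⇒  (a,b)_∞ = -1.
Ram(-41, -46) = {23, ∞}; no ℚ_23-point on the conic.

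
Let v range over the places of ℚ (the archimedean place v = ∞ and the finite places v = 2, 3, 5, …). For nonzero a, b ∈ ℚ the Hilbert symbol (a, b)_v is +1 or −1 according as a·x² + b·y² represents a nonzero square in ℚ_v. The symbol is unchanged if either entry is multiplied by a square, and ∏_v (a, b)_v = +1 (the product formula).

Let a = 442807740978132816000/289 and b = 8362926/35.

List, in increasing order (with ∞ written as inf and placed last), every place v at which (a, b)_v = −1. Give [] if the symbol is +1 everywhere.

(a, b) ≡ (7410, 10010) mod (ℚ^×)²; places V = {2, 3, 5, 7, 11, 13, 17, 19, ∞}.
(a,b)_17: α=-2, u≡2; β=0, v≡14 (mod 17); (2|17)=+1, (14|17)=-1; sign (−1)^0·+1^0·-1^-2 = +1.
(a,b)_11: α=2, u≡10; β=1, v≡6 (mod 11); (10|11)=-1, (6|11)=-1; sign (−1)^0·-1^1·-1^2 = -1.
(a,b)_∞: sgn(7410)=+, sgn(10010)=+, so +1.
(a,b)_5: α=3, u≡2; β=-1, v≡3 (mod 5); (2|5)=-1, (3|5)=-1; sign (−1)^0·-1^-1·-1^3 = +1.
(a,b)_19: α=7, u≡2; β=2, v≡11 (mod 19); (2|19)=-1, (11|19)=+1; sign (−1)^0·-1^2·+1^7 = +1.
(a,b)_3: α=9, u≡1; β=4, v≡2 (mod 3); (1|3)=+1, (2|3)=-1; sign (−1)^0·+1^4·-1^9 = -1.
(a,b)_2: α=7, β=1; u≡1, v≡5 (mod 8); ε(u)ε(v)=0·0, αω(v)=7·1, βω(u)=1·0; sum ≡ 1  ⇒  -1.
(a,b)_13: α=1, u≡11; β=1, v≡4 (mod 13); (11|13)=-1, (4|13)=+1; sign (−1)^0·-1^1·+1^1 = -1.
(a,b)_7: α=0, u≡4; β=-1, v≡1 (mod 7); (4|7)=+1, (1|7)=+1; sign (−1)^0·+1^-1·+1^0 = +1.
Ram(7410, 10010) = {2, 3, 11, 13}; no ℚ_2-point on the conic.

[2, 3, 11, 13]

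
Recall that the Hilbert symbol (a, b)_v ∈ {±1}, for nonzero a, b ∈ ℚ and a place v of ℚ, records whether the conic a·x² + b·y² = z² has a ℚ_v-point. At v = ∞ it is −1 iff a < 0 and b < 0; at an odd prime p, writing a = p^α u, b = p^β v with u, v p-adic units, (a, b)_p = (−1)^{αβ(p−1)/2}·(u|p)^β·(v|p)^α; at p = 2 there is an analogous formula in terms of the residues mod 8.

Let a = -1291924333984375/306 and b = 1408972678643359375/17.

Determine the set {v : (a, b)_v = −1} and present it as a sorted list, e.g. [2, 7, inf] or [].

(a, b) ≡ (-2294879470, 2062151) mod (ℚ^×)²; places V = {2, 3, 5, 7, 13, 17, 19, 31, 41, 43, ∞}.
(a,b)_5: α=9, u≡1; β=8, v≡1 (mod 5); (1|5)=+1, (1|5)=+1; sign (−1)^0·+1^8·+1^9 = +1.
(a,b)_41: α=1, u≡35; β=2, v≡11 (mod 41); (35|41)=-1, (11|41)=-1; sign (−1)^0·-1^2·-1^1 = -1.
(a,b)_∞: sgn(-2294879470)=−, sgn(2062151)=+, so +1.
(a,b)_17: α=-1, u≡10; β=-1, v≡8 (mod 17); (10|17)=-1, (8|17)=+1; sign (−1)^0·-1^-1·+1^-1 = -1.
(a,b)_43: α=1, u≡38; β=1, v≡28 (mod 43); (38|43)=+1, (28|43)=-1; sign (−1)^1·+1^1·-1^1 = +1.
(a,b)_3: α=-2, u≡2; β=0, v≡2 (mod 3); (2|3)=-1, (2|3)=-1; sign (−1)^0·-1^0·-1^-2 = +1.
(a,b)_7: α=2, u≡3; β=3, v≡5 (mod 7); (3|7)=-1, (5|7)=-1; sign (−1)^0·-1^3·-1^2 = -1.
(a,b)_19: α=1, u≡12; β=2, v≡1 (mod 19); (12|19)=-1, (1|19)=+1; sign (−1)^0·-1^2·+1^1 = +1.
(a,b)_31: α=1, u≡18; β=1, v≡27 (mod 31); (18|31)=+1, (27|31)=-1; sign (−1)^1·+1^1·-1^1 = +1.
(a,b)_2: α=-1, β=0; u≡1, v≡7 (mod 8); ε(u)ε(v)=0·1, αω(v)=-1·0, βω(u)=0·0; sum ≡ 0  ⇒  +1.
(a,b)_13: α=1, u≡11; β=1, v≡12 (mod 13); (11|13)=-1, (12|13)=+1; sign (−1)^0·-1^1·+1^1 = -1.
Ram(-2294879470, 2062151) = {7, 13, 17, 41}; no ℚ_7-point on the conic.

[7, 13, 17, 41]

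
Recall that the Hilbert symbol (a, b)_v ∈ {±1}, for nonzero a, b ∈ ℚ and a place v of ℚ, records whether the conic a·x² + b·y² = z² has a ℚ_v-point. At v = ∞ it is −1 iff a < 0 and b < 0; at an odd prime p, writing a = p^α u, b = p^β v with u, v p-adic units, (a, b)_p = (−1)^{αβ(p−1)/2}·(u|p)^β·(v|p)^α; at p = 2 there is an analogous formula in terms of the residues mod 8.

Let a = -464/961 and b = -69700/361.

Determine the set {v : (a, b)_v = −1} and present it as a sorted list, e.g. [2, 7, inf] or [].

(a, b) ≡ (-29, -697) mod (ℚ^×)²; places V = {2, 5, 17, 19, 29, 31, 41, ∞}.
(a,b)_∞: sgn(-29)=−, sgn(-697)=−, so -1.
(a,b)_31: α=-2, u≡1; β=0, v≡18 (mod 31); (1|31)=+1, (18|31)=+1; sign (−1)^0·+1^0·+1^-2 = +1.
(a,b)_29: α=1, u≡25; β=0, v≡28 (mod 29); (25|29)=+1, (28|29)=+1; sign (−1)^0·+1^0·+1^1 = +1.
(a,b)_41: α=0, u≡38; β=1, v≡28 (mod 41); (38|41)=-1, (28|41)=-1; sign (−1)^0·-1^1·-1^0 = -1.
(a,b)_17: α=0, u≡7; β=1, v≡12 (mod 17); (7|17)=-1, (12|17)=-1; sign (−1)^0·-1^1·-1^0 = -1.
(a,b)_19: α=0, u≡1; β=-2, v≡11 (mod 19); (1|19)=+1, (11|19)=+1; sign (−1)^0·+1^-2·+1^0 = +1.
(a,b)_2: α=4, β=2; u≡3, v≡7 (mod 8); ε(u)ε(v)=1·1, αω(v)=4·0, βω(u)=2·1; sum ≡ 1  ⇒  -1.
(a,b)_5: α=0, u≡1; β=2, v≡2 (mod 5); (1|5)=+1, (2|5)=-1; sign (−1)^0·+1^2·-1^0 = +1.
|Ram(-29, -697)| = 4, even; anisotropic at {2, 17, 41, ∞}.

[2, 17, 41, inf]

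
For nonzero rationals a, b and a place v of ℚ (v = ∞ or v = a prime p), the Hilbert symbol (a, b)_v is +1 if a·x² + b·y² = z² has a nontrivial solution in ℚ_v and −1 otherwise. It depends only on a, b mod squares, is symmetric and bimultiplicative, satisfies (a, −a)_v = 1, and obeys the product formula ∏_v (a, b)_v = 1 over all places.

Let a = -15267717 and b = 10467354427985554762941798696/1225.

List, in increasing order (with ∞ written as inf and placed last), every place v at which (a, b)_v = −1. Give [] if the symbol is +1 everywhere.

(a, b) ≡ (-1696413, 11594) mod (ℚ^×)²; places V = {2, 3, 5, 7, 11, 17, 29, 31, 37, ∞}.
(a,b)_∞: sgn(-1696413)=−, sgn(11594)=+, so +1.
(a,b)_31: α=1, u≡21; β=3, v≡1 (mod 31); (21|31)=-1, (1|31)=+1; sign (−1)^1·-1^3·+1^1 = +1.
(a,b)_37: α=1, u≡20; β=4, v≡2 (mod 37); (20|37)=-1, (2|37)=-1; sign (−1)^0·-1^4·-1^1 = -1.
(a,b)_5: α=0, u≡3; β=-2, v≡4 (mod 5); (3|5)=-1, (4|5)=+1; sign (−1)^0·-1^-2·+1^0 = +1.
(a,b)_29: α=1, u≡22; β=6, v≡7 (mod 29); (22|29)=+1, (7|29)=+1; sign (−1)^0·+1^6·+1^1 = +1.
(a,b)_2: α=0, β=3; u≡3, v≡5 (mod 8); ε(u)ε(v)=1·0, αω(v)=0·1, βω(u)=3·1; sum ≡ 1  ⇒  -1.
(a,b)_17: α=1, u≡9; β=3, v≡13 (mod 17); (9|17)=+1, (13|17)=+1; sign (−1)^0·+1^3·+1^1 = +1.
(a,b)_3: α=3, u≡2; β=6, v≡2 (mod 3); (2|3)=-1, (2|3)=-1; sign (−1)^0·-1^6·-1^3 = -1.
(a,b)_7: α=0, u≡4; β=-2, v≡2 (mod 7); (4|7)=+1, (2|7)=+1; sign (−1)^0·+1^-2·+1^0 = +1.
(a,b)_11: α=0, u≡8; β=1, v≡5 (mod 11); (8|11)=-1, (5|11)=+1; sign (−1)^0·-1^1·+1^0 = -1.
|Ram(-1696413, 11594)| = 4, even; anisotropic at {2, 3, 11, 37}.

[2, 3, 11, 37]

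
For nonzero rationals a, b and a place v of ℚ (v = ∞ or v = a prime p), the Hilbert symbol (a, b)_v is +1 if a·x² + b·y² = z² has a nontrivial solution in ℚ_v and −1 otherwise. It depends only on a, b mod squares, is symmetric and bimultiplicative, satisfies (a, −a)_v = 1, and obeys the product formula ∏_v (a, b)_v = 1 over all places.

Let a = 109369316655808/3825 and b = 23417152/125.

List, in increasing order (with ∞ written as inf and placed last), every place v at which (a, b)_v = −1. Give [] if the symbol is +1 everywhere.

[11, 17, 29, 37]

Mod squares: a ≡ 19499, b ≡ 1829465. Check v ∈ {∞, 2, 3, 5, 11, 17, 29, 31, 37}.
v=29: a=29^2·(≡2), b=29^1·(≡11) mod 29; (2|29)=-1, (11|29)=-1; (−1)^{2·1·14}·(-1)^1·(-1)^2 = -1.
v=37: a=37^1·(≡10), b=37^1·(≡14) mod 37; (10|37)=+1, (14|37)=-1; (−1)^{1·1·18}·(+1)^1·(-1)^1 = -1.
v=∞: 19499 > 0 and 1829465 > 0  ⇒  (a,b)_∞ = +1.
v=17: a=17^-1·(≡15), b=17^0·(≡10) mod 17; (15|17)=+1, (10|17)=-1; (−1)^{-1·0·8}·(+1)^0·(-1)^-1 = -1.
v=3: a=3^-2·(≡2), b=3^0·(≡2) mod 3; (2|3)=-1, (2|3)=-1; (−1)^{-2·0·1}·(-1)^0·(-1)^-2 = +1.
v=2: v_2(a)=6, v_2(b)=6; units ≡ 3, 1 (mod 8); ε·ε+αω+βω = 1·0+6·0+6·1 ≡ 0  ⇒  (a,b)_2 = +1.
v=31: a=31^1·(≡16), b=31^1·(≡15) mod 31; (16|31)=+1, (15|31)=-1; (−1)^{1·1·15}·(+1)^1·(-1)^1 = +1.
v=11: a=11^6·(≡10), b=11^1·(≡6) mod 11; (10|11)=-1, (6|11)=-1; (−1)^{6·1·5}·(-1)^1·(-1)^6 = -1.
v=5: a=5^-2·(≡1), b=5^-3·(≡2) mod 5; (1|5)=+1, (2|5)=-1; (−1)^{-2·-3·2}·(+1)^-3·(-1)^-2 = +1.
|Ram(19499, 1829465)| = 4, even; anisotropic at {11, 17, 29, 37}.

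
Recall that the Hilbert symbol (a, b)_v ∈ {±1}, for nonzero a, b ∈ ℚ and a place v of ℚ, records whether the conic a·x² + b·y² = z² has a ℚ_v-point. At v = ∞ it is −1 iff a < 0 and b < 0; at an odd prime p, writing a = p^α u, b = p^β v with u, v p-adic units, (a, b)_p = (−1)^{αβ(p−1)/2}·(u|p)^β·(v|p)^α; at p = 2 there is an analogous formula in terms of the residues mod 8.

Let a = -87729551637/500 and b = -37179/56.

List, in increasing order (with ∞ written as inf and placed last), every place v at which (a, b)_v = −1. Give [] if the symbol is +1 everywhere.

(a, b) ≡ (-62985, -714) mod (ℚ^×)²; places V = {2, 3, 5, 7, 13, 17, 19, 29, ∞}.
(a,b)_13: α=3, u≡12; β=0, v≡10 (mod 13); (12|13)=+1, (10|13)=+1; sign (−1)^0·+1^0·+1^3 = +1.
(a,b)_2: α=-2, β=-3; u≡7, v≡3 (mod 8); ε(u)ε(v)=1·1, αω(v)=-2·1, βω(u)=-3·0; sum ≡ 1  ⇒  -1.
(a,b)_29: α=2, u≡8; β=0, v≡15 (mod 29); (8|29)=-1, (15|29)=-1; sign (−1)^0·-1^0·-1^2 = +1.
(a,b)_19: α=1, u≡14; β=0, v≡15 (mod 19); (14|19)=-1, (15|19)=-1; sign (−1)^0·-1^0·-1^1 = -1.
(a,b)_3: α=1, u≡2; β=7, v≡2 (mod 3); (2|3)=-1, (2|3)=-1; sign (−1)^1·-1^7·-1^1 = -1.
(a,b)_7: α=2, u≡1; β=-1, v≡5 (mod 7); (1|7)=+1, (5|7)=-1; sign (−1)^0·+1^-1·-1^2 = +1.
(a,b)_17: α=1, u≡16; β=1, v≡8 (mod 17); (16|17)=+1, (8|17)=+1; sign (−1)^0·+1^1·+1^1 = +1.
(a,b)_5: α=-3, u≡2; β=0, v≡1 (mod 5); (2|5)=-1, (1|5)=+1; sign (−1)^0·-1^0·+1^-3 = +1.
(a,b)_∞: sgn(-62985)=−, sgn(-714)=−, so -1.
Ram(-62985, -714) = {2, 3, 19, ∞}; no ℚ_2-point on the conic.

[2, 3, 19, inf]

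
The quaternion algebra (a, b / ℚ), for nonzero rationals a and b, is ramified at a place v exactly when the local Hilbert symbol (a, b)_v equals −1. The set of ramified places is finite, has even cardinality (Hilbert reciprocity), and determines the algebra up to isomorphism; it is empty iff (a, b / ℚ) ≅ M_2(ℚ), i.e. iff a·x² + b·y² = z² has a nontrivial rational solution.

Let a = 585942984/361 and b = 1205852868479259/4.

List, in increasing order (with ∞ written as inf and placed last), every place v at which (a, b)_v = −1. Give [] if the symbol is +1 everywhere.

[2, 3, 37, 47]

Mod squares: a ≡ 14946, b ≡ 178451. Check v ∈ {∞, 2, 3, 7, 11, 13, 19, 37, 47, 53}.
v=11: a=11^2·(≡2), b=11^2·(≡3) mod 11; (2|11)=-1, (3|11)=+1; (−1)^{2·2·5}·(-1)^2·(+1)^2 = +1.
v=37: a=37^0·(≡17), b=37^1·(≡14) mod 37; (17|37)=-1, (14|37)=-1; (−1)^{0·1·18}·(-1)^1·(-1)^0 = -1.
v=2: v_2(a)=3, v_2(b)=-2; units ≡ 1, 3 (mod 8); ε·ε+αω+βω = 0·1+3·1+-2·0 ≡ 1  ⇒  (a,b)_2 = -1.
v=47: a=47^1·(≡42), b=47^2·(≡35) mod 47; (42|47)=+1, (35|47)=-1; (−1)^{1·2·23}·(+1)^2·(-1)^1 = -1.
v=3: a=3^5·(≡2), b=3^2·(≡2) mod 3; (2|3)=-1, (2|3)=-1; (−1)^{5·2·1}·(-1)^2·(-1)^5 = -1.
v=7: a=7^0·(≡1), b=7^1·(≡6) mod 7; (1|7)=+1, (6|7)=-1; (−1)^{0·1·3}·(+1)^1·(-1)^0 = +1.
v=19: a=19^-2·(≡8), b=19^0·(≡18) mod 19; (8|19)=-1, (18|19)=-1; (−1)^{-2·0·9}·(-1)^0·(-1)^-2 = +1.
v=∞: 14946 > 0 and 178451 > 0  ⇒  (a,b)_∞ = +1.
v=13: a=13^0·(≡12), b=13^1·(≡9) mod 13; (12|13)=+1, (9|13)=+1; (−1)^{0·1·6}·(+1)^1·(+1)^0 = +1.
v=53: a=53^1·(≡6), b=53^3·(≡47) mod 53; (6|53)=+1, (47|53)=+1; (−1)^{1·3·26}·(+1)^3·(+1)^1 = +1.
Ram(14946, 178451) = {2, 3, 37, 47}; no ℚ_2-point on the conic.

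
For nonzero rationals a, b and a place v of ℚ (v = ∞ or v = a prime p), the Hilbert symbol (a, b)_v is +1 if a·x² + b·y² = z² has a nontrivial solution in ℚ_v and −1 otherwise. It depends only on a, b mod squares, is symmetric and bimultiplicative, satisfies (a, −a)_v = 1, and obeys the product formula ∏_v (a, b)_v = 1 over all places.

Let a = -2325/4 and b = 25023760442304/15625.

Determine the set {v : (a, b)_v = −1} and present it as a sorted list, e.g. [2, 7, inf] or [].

(a, b) ≡ (-93, 4551) mod (ℚ^×)²; places V = {2, 3, 5, 13, 23, 31, 37, 41, ∞}.
(a,b)_23: α=0, u≡11; β=2, v≡17 (mod 23); (11|23)=-1, (17|23)=-1; sign (−1)^0·-1^2·-1^0 = +1.
(a,b)_41: α=0, u≡3; β=1, v≡35 (mod 41); (3|41)=-1, (35|41)=-1; sign (−1)^0·-1^1·-1^0 = -1.
(a,b)_31: α=1, u≡20; β=2, v≡5 (mod 31); (20|31)=+1, (5|31)=+1; sign (−1)^0·+1^2·+1^1 = +1.
(a,b)_37: α=0, u≡20; β=1, v≡4 (mod 37); (20|37)=-1, (4|37)=+1; sign (−1)^0·-1^1·+1^0 = -1.
(a,b)_5: α=2, u≡3; β=-6, v≡4 (mod 5); (3|5)=-1, (4|5)=+1; sign (−1)^0·-1^-6·+1^2 = +1.
(a,b)_13: α=0, u≡7; β=2, v≡4 (mod 13); (7|13)=-1, (4|13)=+1; sign (−1)^0·-1^2·+1^0 = +1.
(a,b)_3: α=1, u≡2; β=1, v≡2 (mod 3); (2|3)=-1, (2|3)=-1; sign (−1)^1·-1^1·-1^1 = -1.
(a,b)_2: α=-2, β=6; u≡3, v≡7 (mod 8); ε(u)ε(v)=1·1, αω(v)=-2·0, βω(u)=6·1; sum ≡ 1  ⇒  -1.
(a,b)_∞: sgn(-93)=−, sgn(4551)=+, so +1.
|Ram(-93, 4551)| = 4, even; anisotropic at {2, 3, 37, 41}.

[2, 3, 37, 41]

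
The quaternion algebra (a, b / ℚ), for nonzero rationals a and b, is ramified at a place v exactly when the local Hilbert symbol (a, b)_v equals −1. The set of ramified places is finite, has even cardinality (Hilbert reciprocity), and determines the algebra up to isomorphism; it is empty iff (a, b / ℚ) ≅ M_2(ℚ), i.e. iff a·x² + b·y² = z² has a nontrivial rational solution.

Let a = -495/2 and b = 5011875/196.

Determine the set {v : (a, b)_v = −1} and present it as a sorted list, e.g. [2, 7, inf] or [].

(a, b) ≡ (-110, 11) mod (ℚ^×)²; places V = {2, 3, 5, 7, 11, ∞}.
(a,b)_11: α=1, u≡5; β=1, v≡3 (mod 11); (5|11)=+1, (3|11)=+1; sign (−1)^1·+1^1·+1^1 = -1.
(a,b)_5: α=1, u≡3; β=4, v≡4 (mod 5); (3|5)=-1, (4|5)=+1; sign (−1)^0·-1^4·+1^1 = +1.
(a,b)_3: α=2, u≡1; β=6, v≡2 (mod 3); (1|3)=+1, (2|3)=-1; sign (−1)^0·+1^6·-1^2 = +1.
(a,b)_7: α=0, u≡1; β=-2, v≡2 (mod 7); (1|7)=+1, (2|7)=+1; sign (−1)^0·+1^-2·+1^0 = +1.
(a,b)_2: α=-1, β=-2; u≡1, v≡3 (mod 8); ε(u)ε(v)=0·1, αω(v)=-1·1, βω(u)=-2·0; sum ≡ 1  ⇒  -1.
(a,b)_∞: sgn(-110)=−, sgn(11)=+, so +1.
Ram(-110, 11) = {2, 11}; no ℚ_2-point on the conic.

[2, 11]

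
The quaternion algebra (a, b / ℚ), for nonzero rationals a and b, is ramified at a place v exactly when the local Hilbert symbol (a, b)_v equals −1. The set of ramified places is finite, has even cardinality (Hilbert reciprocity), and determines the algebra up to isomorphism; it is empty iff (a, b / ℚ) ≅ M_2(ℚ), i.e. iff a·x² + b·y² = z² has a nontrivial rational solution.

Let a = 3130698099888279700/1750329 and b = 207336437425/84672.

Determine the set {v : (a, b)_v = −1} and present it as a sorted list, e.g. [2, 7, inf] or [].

(a, b) ≡ (13, 871131) mod (ℚ^×)²; places V = {2, 3, 5, 7, 13, 17, 19, 29, 31, ∞}.
(a,b)_31: α=2, u≡26; β=1, v≡15 (mod 31); (26|31)=-1, (15|31)=-1; sign (−1)^0·-1^1·-1^2 = -1.
(a,b)_19: α=2, u≡13; β=1, v≡2 (mod 19); (13|19)=-1, (2|19)=-1; sign (−1)^0·-1^1·-1^2 = -1.
(a,b)_3: α=-6, u≡1; β=-3, v≡1 (mod 3); (1|3)=+1, (1|3)=+1; sign (−1)^0·+1^-3·+1^-6 = +1.
(a,b)_17: α=2, u≡1; β=1, v≡3 (mod 17); (1|17)=+1, (3|17)=-1; sign (−1)^0·+1^1·-1^2 = +1.
(a,b)_7: α=-4, u≡3; β=-2, v≡2 (mod 7); (3|7)=-1, (2|7)=+1; sign (−1)^0·-1^-2·+1^-4 = +1.
(a,b)_13: α=5, u≡3; β=4, v≡10 (mod 13); (3|13)=+1, (10|13)=+1; sign (−1)^0·+1^4·+1^5 = +1.
(a,b)_2: α=2, β=-6; u≡5, v≡3 (mod 8); ε(u)ε(v)=0·1, αω(v)=2·1, βω(u)=-6·1; sum ≡ 0  ⇒  +1.
(a,b)_29: α=2, u≡24; β=1, v≡13 (mod 29); (24|29)=+1, (13|29)=+1; sign (−1)^0·+1^1·+1^2 = +1.
(a,b)_∞: sgn(13)=+, sgn(871131)=+, so +1.
(a,b)_5: α=2, u≡2; β=2, v≡1 (mod 5); (2|5)=-1, (1|5)=+1; sign (−1)^0·-1^2·+1^2 = +1.
(13, 871131 / ℚ) ramifies at {19, 31}: a division algebra.

[19, 31]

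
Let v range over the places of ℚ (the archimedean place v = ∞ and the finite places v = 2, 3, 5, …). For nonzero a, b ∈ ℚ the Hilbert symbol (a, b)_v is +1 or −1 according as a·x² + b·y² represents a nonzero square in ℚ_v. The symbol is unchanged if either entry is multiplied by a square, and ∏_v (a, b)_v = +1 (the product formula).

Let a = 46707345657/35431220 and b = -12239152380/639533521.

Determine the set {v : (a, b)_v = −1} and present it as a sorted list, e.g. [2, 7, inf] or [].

[3, 5, 7, 17]

Mod squares: a ≡ 13685, b ≡ -41055. Check v ∈ {∞, 2, 3, 5, 7, 11, 13, 17, 19, 23}.
v=∞: 13685 > 0 and -41055 < 0  ⇒  (a,b)_∞ = +1.
v=19: a=19^0·(≡7), b=19^-2·(≡5) mod 19; (7|19)=+1, (5|19)=+1; (−1)^{0·-2·9}·(+1)^-2·(+1)^0 = +1.
v=17: a=17^3·(≡14), b=17^1·(≡2) mod 17; (14|17)=-1, (2|17)=+1; (−1)^{3·1·8}·(-1)^1·(+1)^3 = -1.
v=5: a=5^-1·(≡3), b=5^1·(≡4) mod 5; (3|5)=-1, (4|5)=+1; (−1)^{-1·1·2}·(-1)^1·(+1)^-1 = -1.
v=13: a=13^0·(≡4), b=13^2·(≡10) mod 13; (4|13)=+1, (10|13)=+1; (−1)^{0·2·6}·(+1)^2·(+1)^0 = +1.
v=2: v_2(a)=-2, v_2(b)=2; units ≡ 5, 1 (mod 8); ε·ε+αω+βω = 0·0+-2·0+2·1 ≡ 0  ⇒  (a,b)_2 = +1.
v=11: a=11^-6·(≡3), b=11^-6·(≡2) mod 11; (3|11)=+1, (2|11)=-1; (−1)^{-6·-6·5}·(+1)^-6·(-1)^-6 = +1.
v=7: a=7^1·(≡1), b=7^3·(≡2) mod 7; (1|7)=+1, (2|7)=+1; (−1)^{1·3·3}·(+1)^3·(+1)^1 = -1.
v=23: a=23^1·(≡11), b=23^1·(≡8) mod 23; (11|23)=-1, (8|23)=+1; (−1)^{1·1·11}·(-1)^1·(+1)^1 = +1.
v=3: a=3^10·(≡2), b=3^3·(≡1) mod 3; (2|3)=-1, (1|3)=+1; (−1)^{10·3·1}·(-1)^3·(+1)^10 = -1.
(13685, -41055 / ℚ) ramifies at {3, 5, 7, 17}: a division algebra.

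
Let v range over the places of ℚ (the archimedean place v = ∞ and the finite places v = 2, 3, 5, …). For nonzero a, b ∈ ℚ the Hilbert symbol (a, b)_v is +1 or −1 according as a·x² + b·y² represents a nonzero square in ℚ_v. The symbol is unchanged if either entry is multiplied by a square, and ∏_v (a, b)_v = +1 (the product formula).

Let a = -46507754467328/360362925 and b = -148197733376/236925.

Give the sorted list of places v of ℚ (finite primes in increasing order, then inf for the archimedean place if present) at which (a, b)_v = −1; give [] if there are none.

[13, 17, 19, inf]

(a, b) ≡ (-4199, -29393) mod (ℚ^×)²; places V = {2, 3, 5, 7, 11, 13, 17, 19, 23, ∞}.
(a,b)_3: α=-8, u≡1; β=-6, v≡1 (mod 3); (1|3)=+1, (1|3)=+1; sign (−1)^0·+1^-6·+1^-8 = +1.
(a,b)_∞: sgn(-4199)=−, sgn(-29393)=−, so -1.
(a,b)_19: α=1, u≡7; β=1, v≡4 (mod 19); (7|19)=+1, (4|19)=+1; sign (−1)^1·+1^1·+1^1 = -1.
(a,b)_2: α=12, β=10; u≡1, v≡7 (mod 8); ε(u)ε(v)=0·1, αω(v)=12·0, βω(u)=10·0; sum ≡ 0  ⇒  +1.
(a,b)_17: α=1, u≡16; β=1, v≡5 (mod 17); (16|17)=+1, (5|17)=-1; sign (−1)^0·+1^1·-1^1 = -1.
(a,b)_5: α=-2, u≡1; β=-2, v≡2 (mod 5); (1|5)=+1, (2|5)=-1; sign (−1)^0·+1^-2·-1^-2 = +1.
(a,b)_23: α=0, u≡7; β=2, v≡1 (mod 23); (7|23)=-1, (1|23)=+1; sign (−1)^0·-1^2·+1^0 = +1.
(a,b)_7: α=4, u≡4; β=1, v≡4 (mod 7); (4|7)=+1, (4|7)=+1; sign (−1)^0·+1^1·+1^4 = +1.
(a,b)_11: α=4, u≡4; β=2, v≡7 (mod 11); (4|11)=+1, (7|11)=-1; sign (−1)^0·+1^2·-1^4 = +1.
(a,b)_13: α=-3, u≡7; β=-1, v≡4 (mod 13); (7|13)=-1, (4|13)=+1; sign (−1)^0·-1^-1·+1^-3 = -1.
|Ram(-4199, -29393)| = 4, even; anisotropic at {13, 17, 19, ∞}.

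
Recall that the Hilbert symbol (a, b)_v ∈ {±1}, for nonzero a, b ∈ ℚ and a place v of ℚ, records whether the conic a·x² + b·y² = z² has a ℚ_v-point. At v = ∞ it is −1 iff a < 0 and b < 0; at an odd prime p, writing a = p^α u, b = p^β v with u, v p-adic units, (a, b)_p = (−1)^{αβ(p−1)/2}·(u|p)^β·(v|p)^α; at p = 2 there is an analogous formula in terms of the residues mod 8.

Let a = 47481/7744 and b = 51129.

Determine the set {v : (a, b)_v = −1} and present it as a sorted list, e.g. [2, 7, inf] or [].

[3, 13, 17, 19]

Mod squares: a ≡ 969, b ≡ 5681. Check v ∈ {∞, 2, 3, 7, 11, 13, 17, 19, 23}.
v=∞: 969 > 0 and 5681 > 0  ⇒  (a,b)_∞ = +1.
v=3: a=3^1·(≡2), b=3^2·(≡2) mod 3; (2|3)=-1, (2|3)=-1; (−1)^{1·2·1}·(-1)^2·(-1)^1 = -1.
v=23: a=23^0·(≡2), b=23^1·(≡15) mod 23; (2|23)=+1, (15|23)=-1; (−1)^{0·1·11}·(+1)^1·(-1)^0 = +1.
v=11: a=11^-2·(≡3), b=11^0·(≡1) mod 11; (3|11)=+1, (1|11)=+1; (−1)^{-2·0·5}·(+1)^0·(+1)^-2 = +1.
v=17: a=17^1·(≡10), b=17^0·(≡10) mod 17; (10|17)=-1, (10|17)=-1; (−1)^{1·0·8}·(-1)^0·(-1)^1 = -1.
v=2: v_2(a)=-6, v_2(b)=0; units ≡ 1, 1 (mod 8); ε·ε+αω+βω = 0·0+-6·0+0·0 ≡ 0  ⇒  (a,b)_2 = +1.
v=13: a=13^0·(≡2), b=13^1·(≡7) mod 13; (2|13)=-1, (7|13)=-1; (−1)^{0·1·6}·(-1)^1·(-1)^0 = -1.
v=7: a=7^2·(≡5), b=7^0·(≡1) mod 7; (5|7)=-1, (1|7)=+1; (−1)^{2·0·3}·(-1)^0·(+1)^2 = +1.
v=19: a=19^1·(≡13), b=19^1·(≡12) mod 19; (13|19)=-1, (12|19)=-1; (−1)^{1·1·9}·(-1)^1·(-1)^1 = -1.
Ram(969, 5681) = {3, 13, 17, 19}; no ℚ_3-point on the conic.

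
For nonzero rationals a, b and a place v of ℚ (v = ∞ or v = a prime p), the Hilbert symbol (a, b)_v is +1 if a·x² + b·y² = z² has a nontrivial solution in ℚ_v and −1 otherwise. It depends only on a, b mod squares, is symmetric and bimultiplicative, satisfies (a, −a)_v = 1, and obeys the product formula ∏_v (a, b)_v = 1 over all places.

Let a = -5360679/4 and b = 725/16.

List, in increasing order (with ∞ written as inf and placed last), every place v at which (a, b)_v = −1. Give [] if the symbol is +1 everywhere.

(a, b) ≡ (-595631, 29) mod (ℚ^×)²; places V = {2, 3, 5, 19, 23, 29, 47, ∞}.
(a,b)_23: α=1, u≡8; β=0, v≡18 (mod 23); (8|23)=+1, (18|23)=+1; sign (−1)^0·+1^0·+1^1 = +1.
(a,b)_∞: sgn(-595631)=−, sgn(29)=+, so +1.
(a,b)_3: α=2, u≡1; β=0, v≡2 (mod 3); (1|3)=+1, (2|3)=-1; sign (−1)^0·+1^0·-1^2 = +1.
(a,b)_5: α=0, u≡4; β=2, v≡4 (mod 5); (4|5)=+1, (4|5)=+1; sign (−1)^0·+1^2·+1^0 = +1.
(a,b)_47: α=1, u≡3; β=0, v≡13 (mod 47); (3|47)=+1, (13|47)=-1; sign (−1)^0·+1^0·-1^1 = -1.
(a,b)_2: α=-2, β=-4; u≡1, v≡5 (mod 8); ε(u)ε(v)=0·0, αω(v)=-2·1, βω(u)=-4·0; sum ≡ 0  ⇒  +1.
(a,b)_29: α=1, u≡6; β=1, v≡7 (mod 29); (6|29)=+1, (7|29)=+1; sign (−1)^0·+1^1·+1^1 = +1.
(a,b)_19: α=1, u≡7; β=0, v≡18 (mod 19); (7|19)=+1, (18|19)=-1; sign (−1)^0·+1^0·-1^1 = -1.
|Ram(-595631, 29)| = 2, even; anisotropic at {19, 47}.

[19, 47]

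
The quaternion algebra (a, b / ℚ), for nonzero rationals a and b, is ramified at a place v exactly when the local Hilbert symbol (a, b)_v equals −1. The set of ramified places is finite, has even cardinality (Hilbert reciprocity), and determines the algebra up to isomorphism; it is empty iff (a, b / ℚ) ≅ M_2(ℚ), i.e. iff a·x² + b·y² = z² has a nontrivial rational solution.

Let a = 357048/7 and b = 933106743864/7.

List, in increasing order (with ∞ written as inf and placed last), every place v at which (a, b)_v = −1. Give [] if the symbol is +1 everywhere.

[29, 31]

Mod squares: a ≡ 7714, b ≡ 7378. Check v ∈ {∞, 2, 3, 7, 17, 19, 29, 31}.
v=29: a=29^1·(≡23), b=29^2·(≡3) mod 29; (23|29)=+1, (3|29)=-1; (−1)^{1·2·14}·(+1)^2·(-1)^1 = -1.
v=3: a=3^4·(≡1), b=3^6·(≡1) mod 3; (1|3)=+1, (1|3)=+1; (−1)^{4·6·1}·(+1)^6·(+1)^4 = +1.
v=7: a=7^-1·(≡6), b=7^-1·(≡1) mod 7; (6|7)=-1, (1|7)=+1; (−1)^{-1·-1·3}·(-1)^-1·(+1)^-1 = +1.
v=17: a=17^0·(≡2), b=17^1·(≡13) mod 17; (2|17)=+1, (13|17)=+1; (−1)^{0·1·8}·(+1)^1·(+1)^0 = +1.
v=19: a=19^1·(≡11), b=19^2·(≡9) mod 19; (11|19)=+1, (9|19)=+1; (−1)^{1·2·9}·(+1)^2·(+1)^1 = +1.
v=∞: 7714 > 0 and 7378 > 0  ⇒  (a,b)_∞ = +1.
v=31: a=31^0·(≡3), b=31^1·(≡11) mod 31; (3|31)=-1, (11|31)=-1; (−1)^{0·1·15}·(-1)^1·(-1)^0 = -1.
v=2: v_2(a)=3, v_2(b)=3; units ≡ 1, 1 (mod 8); ε·ε+αω+βω = 0·0+3·0+3·0 ≡ 0  ⇒  (a,b)_2 = +1.
(7714, 7378 / ℚ) ramifies at {29, 31}: a division algebra.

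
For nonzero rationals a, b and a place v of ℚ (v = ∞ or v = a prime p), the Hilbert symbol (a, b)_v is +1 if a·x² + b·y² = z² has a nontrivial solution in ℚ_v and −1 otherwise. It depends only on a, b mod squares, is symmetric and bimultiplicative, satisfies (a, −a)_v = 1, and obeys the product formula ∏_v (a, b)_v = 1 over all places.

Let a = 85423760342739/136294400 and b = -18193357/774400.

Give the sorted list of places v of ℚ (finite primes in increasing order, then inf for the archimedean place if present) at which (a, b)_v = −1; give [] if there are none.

[]

Mod squares: a ≡ 1001, b ≡ -13. Check v ∈ {∞, 2, 3, 5, 7, 11, 13}.
v=2: v_2(a)=-12, v_2(b)=-8; units ≡ 1, 3 (mod 8); ε·ε+αω+βω = 0·1+-12·1+-8·0 ≡ 0  ⇒  (a,b)_2 = +1.
v=3: a=3^4·(≡2), b=3^0·(≡2) mod 3; (2|3)=-1, (2|3)=-1; (−1)^{4·0·1}·(-1)^0·(-1)^4 = +1.
v=5: a=5^-2·(≡4), b=5^-2·(≡3) mod 5; (4|5)=+1, (3|5)=-1; (−1)^{-2·-2·2}·(+1)^-2·(-1)^-2 = +1.
v=∞: 1001 > 0 and -13 < 0  ⇒  (a,b)_∞ = +1.
v=13: a=13^7·(≡9), b=13^5·(≡1) mod 13; (9|13)=+1, (1|13)=+1; (−1)^{7·5·6}·(+1)^5·(+1)^7 = +1.
v=7: a=7^5·(≡6), b=7^2·(≡2) mod 7; (6|7)=-1, (2|7)=+1; (−1)^{5·2·3}·(-1)^2·(+1)^5 = +1.
v=11: a=11^-3·(≡5), b=11^-2·(≡3) mod 11; (5|11)=+1, (3|11)=+1; (−1)^{-3·-2·5}·(+1)^-2·(+1)^-3 = +1.
Every local symbol is +1, so the conic 1001·x² + -13·y² = z² has ℚ_v-points for all v and hence a ℚ-point; (a, b / ℚ) ≅ M_2(ℚ).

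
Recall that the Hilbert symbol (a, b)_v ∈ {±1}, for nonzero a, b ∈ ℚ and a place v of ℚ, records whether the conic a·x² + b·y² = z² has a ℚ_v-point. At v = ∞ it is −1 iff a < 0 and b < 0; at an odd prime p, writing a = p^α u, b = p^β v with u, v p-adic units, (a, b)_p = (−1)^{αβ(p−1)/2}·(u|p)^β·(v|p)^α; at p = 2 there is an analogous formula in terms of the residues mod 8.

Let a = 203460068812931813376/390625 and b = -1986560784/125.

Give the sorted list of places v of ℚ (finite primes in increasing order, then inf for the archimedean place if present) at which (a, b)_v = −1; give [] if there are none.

(a, b) ≡ (29, -68977805) mod (ℚ^×)²; places V = {2, 3, 5, 13, 23, 29, 37, 43, ∞}.
(a,b)_2: α=12, β=4; u≡5, v≡3 (mod 8); ε(u)ε(v)=0·1, αω(v)=12·1, βω(u)=4·1; sum ≡ 0  ⇒  +1.
(a,b)_37: α=2, u≡15; β=1, v≡17 (mod 37); (15|37)=-1, (17|37)=-1; sign (−1)^0·-1^1·-1^2 = -1.
(a,b)_43: α=2, u≡34; β=1, v≡15 (mod 43); (34|43)=-1, (15|43)=+1; sign (−1)^0·-1^1·+1^2 = -1.
(a,b)_29: α=3, u≡9; β=1, v≡25 (mod 29); (9|29)=+1, (25|29)=+1; sign (−1)^0·+1^1·+1^3 = +1.
(a,b)_5: α=-8, u≡1; β=-3, v≡1 (mod 5); (1|5)=+1, (1|5)=+1; sign (−1)^0·+1^-3·+1^-8 = +1.
(a,b)_3: α=2, u≡2; β=2, v≡1 (mod 3); (2|3)=-1, (1|3)=+1; sign (−1)^0·-1^2·+1^2 = +1.
(a,b)_∞: sgn(29)=+, sgn(-68977805)=−, so +1.
(a,b)_13: α=2, u≡10; β=1, v≡4 (mod 13); (10|13)=+1, (4|13)=+1; sign (−1)^0·+1^1·+1^2 = +1.
(a,b)_23: α=2, u≡8; β=1, v≡6 (mod 23); (8|23)=+1, (6|23)=+1; sign (−1)^0·+1^1·+1^2 = +1.
|Ram(29, -68977805)| = 2, even; anisotropic at {37, 43}.

[37, 43]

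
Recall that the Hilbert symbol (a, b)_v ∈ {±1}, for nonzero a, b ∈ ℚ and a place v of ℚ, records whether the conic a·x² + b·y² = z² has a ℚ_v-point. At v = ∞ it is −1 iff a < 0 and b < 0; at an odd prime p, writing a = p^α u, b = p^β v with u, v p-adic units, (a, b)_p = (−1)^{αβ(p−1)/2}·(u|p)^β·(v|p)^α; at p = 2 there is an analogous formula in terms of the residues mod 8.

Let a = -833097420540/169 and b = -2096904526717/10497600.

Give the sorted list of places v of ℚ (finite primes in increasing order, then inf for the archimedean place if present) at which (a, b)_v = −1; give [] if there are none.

Mod squares: a ≡ -2571288335, b ≡ -5797. Check v ∈ {∞, 2, 3, 5, 7, 11, 13, 17, 19, 23, 29, 31}.
v=29: a=29^1·(≡22), b=29^0·(≡27) mod 29; (22|29)=+1, (27|29)=-1; (−1)^{1·0·14}·(+1)^0·(-1)^1 = -1.
v=11: a=11^1·(≡8), b=11^3·(≡5) mod 11; (8|11)=-1, (5|11)=+1; (−1)^{1·3·5}·(-1)^3·(+1)^1 = +1.
v=23: a=23^1·(≡3), b=23^0·(≡20) mod 23; (3|23)=+1, (20|23)=-1; (−1)^{1·0·11}·(+1)^0·(-1)^1 = -1.
v=3: a=3^4·(≡1), b=3^-8·(≡2) mod 3; (1|3)=+1, (2|3)=-1; (−1)^{4·-8·1}·(+1)^-8·(-1)^4 = +1.
v=7: a=7^1·(≡5), b=7^2·(≡6) mod 7; (5|7)=-1, (6|7)=-1; (−1)^{1·2·3}·(-1)^2·(-1)^1 = -1.
v=13: a=13^-2·(≡5), b=13^2·(≡4) mod 13; (5|13)=-1, (4|13)=+1; (−1)^{-2·2·6}·(-1)^2·(+1)^-2 = +1.
v=∞: -2571288335 < 0 and -5797 < 0  ⇒  (a,b)_∞ = -1.
v=19: a=19^1·(≡13), b=19^2·(≡16) mod 19; (13|19)=-1, (16|19)=+1; (−1)^{1·2·9}·(-1)^2·(+1)^1 = +1.
v=31: a=31^1·(≡24), b=31^1·(≡30) mod 31; (24|31)=-1, (30|31)=-1; (−1)^{1·1·15}·(-1)^1·(-1)^1 = -1.
v=17: a=17^1·(≡8), b=17^1·(≡8) mod 17; (8|17)=+1, (8|17)=+1; (−1)^{1·1·8}·(+1)^1·(+1)^1 = +1.
v=2: v_2(a)=2, v_2(b)=-6; units ≡ 1, 3 (mod 8); ε·ε+αω+βω = 0·1+2·1+-6·0 ≡ 0  ⇒  (a,b)_2 = +1.
v=5: a=5^1·(≡3), b=5^-2·(≡2) mod 5; (3|5)=-1, (2|5)=-1; (−1)^{1·-2·2}·(-1)^-2·(-1)^1 = -1.
(-2571288335, -5797 / ℚ) ramifies at {5, 7, 23, 29, 31, ∞}: a division algebra.

[5, 7, 23, 29, 31, inf]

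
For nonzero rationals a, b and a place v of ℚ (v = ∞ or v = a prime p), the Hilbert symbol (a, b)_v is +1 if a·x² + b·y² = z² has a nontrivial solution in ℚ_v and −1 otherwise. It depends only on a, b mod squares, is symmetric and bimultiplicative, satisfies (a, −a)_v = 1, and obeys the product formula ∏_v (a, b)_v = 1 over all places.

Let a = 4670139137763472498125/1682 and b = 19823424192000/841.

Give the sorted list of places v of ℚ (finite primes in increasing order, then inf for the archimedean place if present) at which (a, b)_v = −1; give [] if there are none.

(a, b) ≡ (14586, 1870) mod (ℚ^×)²; places V = {2, 3, 5, 7, 11, 13, 17, 19, 29, ∞}.
(a,b)_19: α=2, u≡3; β=0, v≡13 (mod 19); (3|19)=-1, (13|19)=-1; sign (−1)^0·-1^0·-1^2 = +1.
(a,b)_5: α=4, u≡1; β=3, v≡1 (mod 5); (1|5)=+1, (1|5)=+1; sign (−1)^0·+1^3·+1^4 = +1.
(a,b)_11: α=5, u≡2; β=3, v≡1 (mod 11); (2|11)=-1, (1|11)=+1; sign (−1)^1·-1^3·+1^5 = +1.
(a,b)_∞: sgn(14586)=+, sgn(1870)=+, so +1.
(a,b)_29: α=-2, u≡16; β=-2, v≡8 (mod 29); (16|29)=+1, (8|29)=-1; sign (−1)^0·+1^-2·-1^-2 = +1.
(a,b)_7: α=2, u≡5; β=0, v≡2 (mod 7); (5|7)=-1, (2|7)=+1; sign (−1)^0·-1^0·+1^2 = +1.
(a,b)_17: α=3, u≡9; β=1, v≡13 (mod 17); (9|17)=+1, (13|17)=+1; sign (−1)^0·+1^1·+1^3 = +1.
(a,b)_2: α=-1, β=9; u≡5, v≡7 (mod 8); ε(u)ε(v)=0·1, αω(v)=-1·0, βω(u)=9·1; sum ≡ 1  ⇒  -1.
(a,b)_13: α=3, u≡1; β=2, v≡11 (mod 13); (1|13)=+1, (11|13)=-1; sign (−1)^0·+1^2·-1^3 = -1.
(a,b)_3: α=5, u≡2; β=4, v≡1 (mod 3); (2|3)=-1, (1|3)=+1; sign (−1)^0·-1^4·+1^5 = +1.
(14586, 1870 / ℚ) ramifies at {2, 13}: a division algebra.

[2, 13]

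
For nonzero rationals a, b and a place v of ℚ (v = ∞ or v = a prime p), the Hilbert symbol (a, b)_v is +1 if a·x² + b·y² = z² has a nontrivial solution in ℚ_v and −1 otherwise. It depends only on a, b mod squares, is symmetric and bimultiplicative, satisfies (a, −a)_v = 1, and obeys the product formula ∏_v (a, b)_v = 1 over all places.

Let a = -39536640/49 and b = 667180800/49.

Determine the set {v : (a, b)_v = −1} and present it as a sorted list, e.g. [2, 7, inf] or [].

[2, 3, 5, 11]

Mod squares: a ≡ -4290, b ≡ 143. Check v ∈ {∞, 2, 3, 5, 7, 11, 13}.
v=11: a=11^1·(≡2), b=11^1·(≡2) mod 11; (2|11)=-1, (2|11)=-1; (−1)^{1·1·5}·(-1)^1·(-1)^1 = -1.
v=2: v_2(a)=11, v_2(b)=8; units ≡ 7, 7 (mod 8); ε·ε+αω+βω = 1·1+11·0+8·0 ≡ 1  ⇒  (a,b)_2 = -1.
v=3: a=3^3·(≡1), b=3^6·(≡2) mod 3; (1|3)=+1, (2|3)=-1; (−1)^{3·6·1}·(+1)^6·(-1)^3 = -1.
v=13: a=13^1·(≡7), b=13^1·(≡7) mod 13; (7|13)=-1, (7|13)=-1; (−1)^{1·1·6}·(-1)^1·(-1)^1 = +1.
v=5: a=5^1·(≡3), b=5^2·(≡3) mod 5; (3|5)=-1, (3|5)=-1; (−1)^{1·2·2}·(-1)^2·(-1)^1 = -1.
v=∞: -4290 < 0 and 143 > 0  ⇒  (a,b)_∞ = +1.
v=7: a=7^-2·(≡4), b=7^-2·(≡6) mod 7; (4|7)=+1, (6|7)=-1; (−1)^{-2·-2·3}·(+1)^-2·(-1)^-2 = +1.
Ram(-4290, 143) = {2, 3, 5, 11}; no ℚ_2-point on the conic.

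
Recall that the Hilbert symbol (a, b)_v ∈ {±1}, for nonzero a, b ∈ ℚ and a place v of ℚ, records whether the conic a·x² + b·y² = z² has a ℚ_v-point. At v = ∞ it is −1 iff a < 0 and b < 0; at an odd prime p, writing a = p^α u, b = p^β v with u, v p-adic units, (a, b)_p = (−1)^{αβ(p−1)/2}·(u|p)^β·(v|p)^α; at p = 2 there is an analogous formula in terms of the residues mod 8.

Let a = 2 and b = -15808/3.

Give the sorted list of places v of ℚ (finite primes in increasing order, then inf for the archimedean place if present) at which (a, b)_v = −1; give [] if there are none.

Mod squares: a ≡ 2, b ≡ -741. Check v ∈ {∞, 2, 3, 13, 19}.
v=∞: 2 > 0 and -741 < 0  ⇒  (a,b)_∞ = +1.
v=3: a=3^0·(≡2), b=3^-1·(≡2) mod 3; (2|3)=-1, (2|3)=-1; (−1)^{0·-1·1}·(-1)^-1·(-1)^0 = -1.
v=2: v_2(a)=1, v_2(b)=6; units ≡ 1, 3 (mod 8); ε·ε+αω+βω = 0·1+1·1+6·0 ≡ 1  ⇒  (a,b)_2 = -1.
v=19: a=19^0·(≡2), b=19^1·(≡14) mod 19; (2|19)=-1, (14|19)=-1; (−1)^{0·1·9}·(-1)^1·(-1)^0 = -1.
v=13: a=13^0·(≡2), b=13^1·(≡2) mod 13; (2|13)=-1, (2|13)=-1; (−1)^{0·1·6}·(-1)^1·(-1)^0 = -1.
|Ram(2, -741)| = 4, even; anisotropic at {2, 3, 13, 19}.

[2, 3, 13, 19]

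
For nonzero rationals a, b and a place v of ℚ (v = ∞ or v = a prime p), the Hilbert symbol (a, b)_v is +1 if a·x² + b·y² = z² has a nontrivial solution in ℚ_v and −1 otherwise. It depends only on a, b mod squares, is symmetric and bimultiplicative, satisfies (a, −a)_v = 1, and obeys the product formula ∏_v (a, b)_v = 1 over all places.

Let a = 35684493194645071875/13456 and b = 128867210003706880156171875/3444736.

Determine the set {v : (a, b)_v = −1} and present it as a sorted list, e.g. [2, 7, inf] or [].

[2, 3, 5, 17, 23, 31]

Mod squares: a ≡ 37835, b ≡ 2213233995. Check v ∈ {∞, 2, 3, 5, 7, 11, 17, 23, 29, 31, 37, 47}.
v=23: a=23^1·(≡6), b=23^1·(≡18) mod 23; (6|23)=+1, (18|23)=+1; (−1)^{1·1·11}·(+1)^1·(+1)^1 = -1.
v=31: a=31^2·(≡15), b=31^3·(≡8) mod 31; (15|31)=-1, (8|31)=+1; (−1)^{2·3·15}·(-1)^3·(+1)^2 = -1.
v=3: a=3^4·(≡2), b=3^5·(≡1) mod 3; (2|3)=-1, (1|3)=+1; (−1)^{4·5·1}·(-1)^5·(+1)^4 = -1.
v=∞: 37835 > 0 and 2213233995 > 0  ⇒  (a,b)_∞ = +1.
v=47: a=47^1·(≡24), b=47^1·(≡40) mod 47; (24|47)=+1, (40|47)=-1; (−1)^{1·1·23}·(+1)^1·(-1)^1 = +1.
v=29: a=29^-2·(≡26), b=29^-2·(≡15) mod 29; (26|29)=-1, (15|29)=-1; (−1)^{-2·-2·14}·(-1)^-2·(-1)^-2 = +1.
v=11: a=11^0·(≡7), b=11^2·(≡3) mod 11; (7|11)=-1, (3|11)=+1; (−1)^{0·2·5}·(-1)^2·(+1)^0 = +1.
v=17: a=17^2·(≡10), b=17^3·(≡1) mod 17; (10|17)=-1, (1|17)=+1; (−1)^{2·3·8}·(-1)^3·(+1)^2 = -1.
v=7: a=7^3·(≡1), b=7^1·(≡3) mod 7; (1|7)=+1, (3|7)=-1; (−1)^{3·1·3}·(+1)^1·(-1)^3 = +1.
v=5: a=5^5·(≡3), b=5^7·(≡4) mod 5; (3|5)=-1, (4|5)=+1; (−1)^{5·7·2}·(-1)^7·(+1)^5 = -1.
v=2: v_2(a)=-4, v_2(b)=-12; units ≡ 3, 3 (mod 8); ε·ε+αω+βω = 1·1+-4·1+-12·1 ≡ 1  ⇒  (a,b)_2 = -1.
v=37: a=37^2·(≡9), b=37^3·(≡33) mod 37; (9|37)=+1, (33|37)=+1; (−1)^{2·3·18}·(+1)^3·(+1)^2 = +1.
(37835, 2213233995 / ℚ) ramifies at {2, 3, 5, 17, 23, 31}: a division algebra.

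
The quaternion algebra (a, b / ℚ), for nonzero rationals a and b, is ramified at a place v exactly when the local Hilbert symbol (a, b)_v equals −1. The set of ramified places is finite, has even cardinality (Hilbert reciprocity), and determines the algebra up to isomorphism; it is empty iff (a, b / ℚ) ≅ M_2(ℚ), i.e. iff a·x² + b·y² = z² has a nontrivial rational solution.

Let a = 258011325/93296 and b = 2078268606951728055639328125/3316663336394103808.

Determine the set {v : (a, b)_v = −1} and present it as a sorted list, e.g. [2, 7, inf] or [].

[2, 17]

Mod squares: a ≡ 1547, b ≡ 91. Check v ∈ {∞, 2, 3, 5, 7, 11, 13, 17, 31}.
v=31: a=31^0·(≡20), b=31^-2·(≡15) mod 31; (20|31)=+1, (15|31)=-1; (−1)^{0·-2·15}·(+1)^-2·(-1)^0 = +1.
v=3: a=3^8·(≡2), b=3^24·(≡1) mod 3; (2|3)=-1, (1|3)=+1; (−1)^{8·24·1}·(-1)^24·(+1)^8 = +1.
v=∞: 1547 > 0 and 91 > 0  ⇒  (a,b)_∞ = +1.
v=2: v_2(a)=-4, v_2(b)=-10; units ≡ 3, 3 (mod 8); ε·ε+αω+βω = 1·1+-4·1+-10·1 ≡ 1  ⇒  (a,b)_2 = -1.
v=5: a=5^2·(≡3), b=5^6·(≡4) mod 5; (3|5)=-1, (4|5)=+1; (−1)^{2·6·2}·(-1)^6·(+1)^2 = +1.
v=7: a=7^-3·(≡2), b=7^-9·(≡6) mod 7; (2|7)=+1, (6|7)=-1; (−1)^{-3·-9·3}·(+1)^-9·(-1)^-3 = +1.
v=17: a=17^-1·(≡7), b=17^-4·(≡14) mod 17; (7|17)=-1, (14|17)=-1; (−1)^{-1·-4·8}·(-1)^-4·(-1)^-1 = -1.
v=13: a=13^1·(≡2), b=13^3·(≡7) mod 13; (2|13)=-1, (7|13)=-1; (−1)^{1·3·6}·(-1)^3·(-1)^1 = +1.
v=11: a=11^2·(≡6), b=11^8·(≡3) mod 11; (6|11)=-1, (3|11)=+1; (−1)^{2·8·5}·(-1)^8·(+1)^2 = +1.
Ram(1547, 91) = {2, 17}; no ℚ_2-point on the conic.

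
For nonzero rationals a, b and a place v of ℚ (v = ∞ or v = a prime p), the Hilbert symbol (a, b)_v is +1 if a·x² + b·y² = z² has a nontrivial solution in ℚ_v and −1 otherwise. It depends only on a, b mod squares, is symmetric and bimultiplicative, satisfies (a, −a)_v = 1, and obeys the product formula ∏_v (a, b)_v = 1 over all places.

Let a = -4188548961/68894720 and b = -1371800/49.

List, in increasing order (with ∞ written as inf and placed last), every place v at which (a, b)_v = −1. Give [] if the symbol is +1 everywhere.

Mod squares: a ≡ -5, b ≡ -38. Check v ∈ {∞, 2, 3, 5, 7, 17, 19, 29, 47}.
v=5: a=5^-1·(≡1), b=5^2·(≡2) mod 5; (1|5)=+1, (2|5)=-1; (−1)^{-1·2·2}·(+1)^2·(-1)^-1 = -1.
v=∞: -5 < 0 and -38 < 0  ⇒  (a,b)_∞ = -1.
v=47: a=47^2·(≡36), b=47^0·(≡18) mod 47; (36|47)=+1, (18|47)=+1; (−1)^{2·0·23}·(+1)^0·(+1)^2 = +1.
v=29: a=29^-2·(≡22), b=29^0·(≡24) mod 29; (22|29)=+1, (24|29)=+1; (−1)^{-2·0·14}·(+1)^0·(+1)^-2 = +1.
v=7: a=7^0·(≡2), b=7^-2·(≡4) mod 7; (2|7)=+1, (4|7)=+1; (−1)^{0·-2·3}·(+1)^-2·(+1)^0 = +1.
v=2: v_2(a)=-14, v_2(b)=3; units ≡ 3, 5 (mod 8); ε·ε+αω+βω = 1·0+-14·1+3·1 ≡ 1  ⇒  (a,b)_2 = -1.
v=19: a=19^0·(≡3), b=19^3·(≡6) mod 19; (3|19)=-1, (6|19)=+1; (−1)^{0·3·9}·(-1)^3·(+1)^0 = -1.
v=3: a=3^8·(≡1), b=3^0·(≡1) mod 3; (1|3)=+1, (1|3)=+1; (−1)^{8·0·1}·(+1)^0·(+1)^8 = +1.
v=17: a=17^2·(≡5), b=17^0·(≡1) mod 17; (5|17)=-1, (1|17)=+1; (−1)^{2·0·8}·(-1)^0·(+1)^2 = +1.
Ram(-5, -38) = {2, 5, 19, ∞}; no ℚ_2-point on the conic.

[2, 5, 19, inf]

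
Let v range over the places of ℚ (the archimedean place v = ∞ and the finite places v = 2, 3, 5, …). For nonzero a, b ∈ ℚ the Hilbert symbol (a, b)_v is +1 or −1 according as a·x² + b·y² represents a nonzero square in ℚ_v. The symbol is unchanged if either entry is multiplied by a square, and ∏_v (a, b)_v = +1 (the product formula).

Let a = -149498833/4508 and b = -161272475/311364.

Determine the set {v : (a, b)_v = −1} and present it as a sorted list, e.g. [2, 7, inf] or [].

(a, b) ≡ (-11897831, -779) mod (ℚ^×)²; places V = {2, 3, 5, 7, 11, 13, 17, 19, 23, 31, 37, 41, ∞}.
(a,b)_23: α=-1, u≡11; β=0, v≡4 (mod 23); (11|23)=-1, (4|23)=+1; sign (−1)^0·-1^0·+1^-1 = +1.
(a,b)_19: α=0, u≡9; β=1, v≡17 (mod 19); (9|19)=+1, (17|19)=+1; sign (−1)^0·+1^1·+1^0 = +1.
(a,b)_37: α=1, u≡12; β=0, v≡6 (mod 37); (12|37)=+1, (6|37)=-1; sign (−1)^0·+1^0·-1^1 = -1.
(a,b)_2: α=-2, β=-2; u≡1, v≡5 (mod 8); ε(u)ε(v)=0·0, αω(v)=-2·1, βω(u)=-2·0; sum ≡ 0  ⇒  +1.
(a,b)_17: α=2, u≡10; β=0, v≡11 (mod 17); (10|17)=-1, (11|17)=-1; sign (−1)^0·-1^0·-1^2 = +1.
(a,b)_31: α=1, u≡5; β=-2, v≡29 (mod 31); (5|31)=+1, (29|31)=-1; sign (−1)^0·+1^-2·-1^1 = -1.
(a,b)_11: α=1, u≡3; β=0, v≡6 (mod 11); (3|11)=+1, (6|11)=-1; sign (−1)^0·+1^0·-1^1 = -1.
(a,b)_3: α=0, u≡1; β=-4, v≡1 (mod 3); (1|3)=+1, (1|3)=+1; sign (−1)^0·+1^-4·+1^0 = +1.
(a,b)_41: α=1, u≡30; β=1, v≡27 (mod 41); (30|41)=-1, (27|41)=-1; sign (−1)^0·-1^1·-1^1 = +1.
(a,b)_5: α=0, u≡4; β=2, v≡4 (mod 5); (4|5)=+1, (4|5)=+1; sign (−1)^0·+1^2·+1^0 = +1.
(a,b)_7: α=-2, u≡6; β=2, v≡5 (mod 7); (6|7)=-1, (5|7)=-1; sign (−1)^0·-1^2·-1^-2 = +1.
(a,b)_∞: sgn(-11897831)=−, sgn(-779)=−, so -1.
(a,b)_13: α=0, u≡1; β=2, v≡3 (mod 13); (1|13)=+1, (3|13)=+1; sign (−1)^0·+1^2·+1^0 = +1.
(-11897831, -779 / ℚ) ramifies at {11, 31, 37, ∞}: a division algebra.

[11, 31, 37, inf]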